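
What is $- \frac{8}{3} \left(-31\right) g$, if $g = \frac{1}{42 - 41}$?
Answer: $\frac{248}{3} \approx 82.667$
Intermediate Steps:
$g = 1$ ($g = 1^{-1} = 1$)
$- \frac{8}{3} \left(-31\right) g = - \frac{8}{3} \left(-31\right) 1 = \left(-8\right) \frac{1}{3} \left(-31\right) 1 = \left(- \frac{8}{3}\right) \left(-31\right) 1 = \frac{248}{3} \cdot 1 = \frac{248}{3}$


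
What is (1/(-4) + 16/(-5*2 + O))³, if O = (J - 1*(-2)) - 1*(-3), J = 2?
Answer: -300763/1728 ≈ -174.05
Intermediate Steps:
O = 7 (O = (2 - 1*(-2)) - 1*(-3) = (2 + 2) + 3 = 4 + 3 = 7)
(1/(-4) + 16/(-5*2 + O))³ = (1/(-4) + 16/(-5*2 + 7))³ = (1*(-¼) + 16/(-10 + 7))³ = (-¼ + 16/(-3))³ = (-¼ + 16*(-⅓))³ = (-¼ - 16/3)³ = (-67/12)³ = -300763/1728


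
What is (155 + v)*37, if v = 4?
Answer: 5883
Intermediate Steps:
(155 + v)*37 = (155 + 4)*37 = 159*37 = 5883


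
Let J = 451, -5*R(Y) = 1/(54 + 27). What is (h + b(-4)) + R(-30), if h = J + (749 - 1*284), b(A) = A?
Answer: 369359/405 ≈ 912.00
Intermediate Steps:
R(Y) = -1/405 (R(Y) = -1/(5*(54 + 27)) = -⅕/81 = -⅕*1/81 = -1/405)
h = 916 (h = 451 + (749 - 1*284) = 451 + (749 - 284) = 451 + 465 = 916)
(h + b(-4)) + R(-30) = (916 - 4) - 1/405 = 912 - 1/405 = 369359/405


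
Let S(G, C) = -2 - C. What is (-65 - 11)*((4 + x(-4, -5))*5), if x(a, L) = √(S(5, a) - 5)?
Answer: -1520 - 380*I*√3 ≈ -1520.0 - 658.18*I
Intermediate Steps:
x(a, L) = √(-7 - a) (x(a, L) = √((-2 - a) - 5) = √(-7 - a))
(-65 - 11)*((4 + x(-4, -5))*5) = (-65 - 11)*((4 + √(-7 - 1*(-4)))*5) = -76*(4 + √(-7 + 4))*5 = -76*(4 + √(-3))*5 = -76*(4 + I*√3)*5 = -76*(20 + 5*I*√3) = -1520 - 380*I*√3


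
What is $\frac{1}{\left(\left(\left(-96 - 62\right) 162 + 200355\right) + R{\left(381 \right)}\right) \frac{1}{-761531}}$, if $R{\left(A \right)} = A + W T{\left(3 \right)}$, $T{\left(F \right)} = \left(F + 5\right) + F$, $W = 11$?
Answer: $- \frac{761531}{175261} \approx -4.3451$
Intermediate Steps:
$T{\left(F \right)} = 5 + 2 F$ ($T{\left(F \right)} = \left(5 + F\right) + F = 5 + 2 F$)
$R{\left(A \right)} = 121 + A$ ($R{\left(A \right)} = A + 11 \left(5 + 2 \cdot 3\right) = A + 11 \left(5 + 6\right) = A + 11 \cdot 11 = A + 121 = 121 + A$)
$\frac{1}{\left(\left(\left(-96 - 62\right) 162 + 200355\right) + R{\left(381 \right)}\right) \frac{1}{-761531}} = \frac{1}{\left(\left(\left(-96 - 62\right) 162 + 200355\right) + \left(121 + 381\right)\right) \frac{1}{-761531}} = \frac{1}{\left(\left(\left(-158\right) 162 + 200355\right) + 502\right) \left(- \frac{1}{761531}\right)} = \frac{1}{\left(\left(-25596 + 200355\right) + 502\right) \left(- \frac{1}{761531}\right)} = \frac{1}{\left(174759 + 502\right) \left(- \frac{1}{761531}\right)} = \frac{1}{175261 \left(- \frac{1}{761531}\right)} = \frac{1}{- \frac{175261}{761531}} = - \frac{761531}{175261}$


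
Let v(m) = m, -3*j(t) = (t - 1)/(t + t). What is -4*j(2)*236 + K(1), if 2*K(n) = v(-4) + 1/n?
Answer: 463/6 ≈ 77.167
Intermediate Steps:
j(t) = -(-1 + t)/(6*t) (j(t) = -(t - 1)/(3*(t + t)) = -(-1 + t)/(3*(2*t)) = -(-1 + t)*1/(2*t)/3 = -(-1 + t)/(6*t))
K(n) = -2 + 1/(2*n) (K(n) = (-4 + 1/n)/2 = -2 + 1/(2*n))
-4*j(2)*236 + K(1) = -2*(1 - 1*2)/(3*2)*236 + (-2 + (½)/1) = -2*(1 - 2)/(3*2)*236 + (-2 + (½)*1) = -2*(-1)/(3*2)*236 + (-2 + ½) = -4*(-1/12)*236 - 3/2 = (⅓)*236 - 3/2 = 236/3 - 3/2 = 463/6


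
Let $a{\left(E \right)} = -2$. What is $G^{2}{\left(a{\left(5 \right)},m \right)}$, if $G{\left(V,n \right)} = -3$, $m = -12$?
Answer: $9$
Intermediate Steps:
$G^{2}{\left(a{\left(5 \right)},m \right)} = \left(-3\right)^{2} = 9$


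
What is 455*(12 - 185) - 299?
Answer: -79014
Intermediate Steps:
455*(12 - 185) - 299 = 455*(-173) - 299 = -78715 - 299 = -79014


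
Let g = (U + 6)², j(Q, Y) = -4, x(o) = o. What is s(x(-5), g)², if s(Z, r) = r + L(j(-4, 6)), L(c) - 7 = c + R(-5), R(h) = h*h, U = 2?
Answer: 8464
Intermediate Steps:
R(h) = h²
g = 64 (g = (2 + 6)² = 8² = 64)
L(c) = 32 + c (L(c) = 7 + (c + (-5)²) = 7 + (c + 25) = 7 + (25 + c) = 32 + c)
s(Z, r) = 28 + r (s(Z, r) = r + (32 - 4) = r + 28 = 28 + r)
s(x(-5), g)² = (28 + 64)² = 92² = 8464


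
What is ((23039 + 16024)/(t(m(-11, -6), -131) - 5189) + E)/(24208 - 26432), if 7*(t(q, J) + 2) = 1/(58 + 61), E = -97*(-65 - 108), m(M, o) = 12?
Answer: -72530216183/9616802848 ≈ -7.5420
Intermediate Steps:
E = 16781 (E = -97*(-173) = 16781)
t(q, J) = -1665/833 (t(q, J) = -2 + 1/(7*(58 + 61)) = -2 + (⅐)/119 = -2 + (⅐)*(1/119) = -2 + 1/833 = -1665/833)
((23039 + 16024)/(t(m(-11, -6), -131) - 5189) + E)/(24208 - 26432) = ((23039 + 16024)/(-1665/833 - 5189) + 16781)/(24208 - 26432) = (39063/(-4324102/833) + 16781)/(-2224) = (39063*(-833/4324102) + 16781)*(-1/2224) = (-32539479/4324102 + 16781)*(-1/2224) = (72530216183/4324102)*(-1/2224) = -72530216183/9616802848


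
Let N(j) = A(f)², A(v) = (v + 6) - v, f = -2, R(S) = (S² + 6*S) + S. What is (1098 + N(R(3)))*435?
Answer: 493290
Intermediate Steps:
R(S) = S² + 7*S
A(v) = 6 (A(v) = (6 + v) - v = 6)
N(j) = 36 (N(j) = 6² = 36)
(1098 + N(R(3)))*435 = (1098 + 36)*435 = 1134*435 = 493290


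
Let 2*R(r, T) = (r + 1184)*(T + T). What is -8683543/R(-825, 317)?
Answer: -8683543/113803 ≈ -76.303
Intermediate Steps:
R(r, T) = T*(1184 + r) (R(r, T) = ((r + 1184)*(T + T))/2 = ((1184 + r)*(2*T))/2 = (2*T*(1184 + r))/2 = T*(1184 + r))
-8683543/R(-825, 317) = -8683543*1/(317*(1184 - 825)) = -8683543/(317*359) = -8683543/113803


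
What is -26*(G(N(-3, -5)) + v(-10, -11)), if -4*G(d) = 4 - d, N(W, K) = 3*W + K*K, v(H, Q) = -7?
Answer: 104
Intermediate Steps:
N(W, K) = K² + 3*W (N(W, K) = 3*W + K² = K² + 3*W)
G(d) = -1 + d/4 (G(d) = -(4 - d)/4 = -1 + d/4)
-26*(G(N(-3, -5)) + v(-10, -11)) = -26*((-1 + ((-5)² + 3*(-3))/4) - 7) = -26*((-1 + (25 - 9)/4) - 7) = -26*((-1 + (¼)*16) - 7) = -26*((-1 + 4) - 7) = -26*(3 - 7) = -26*(-4) = -1*(-104) = 104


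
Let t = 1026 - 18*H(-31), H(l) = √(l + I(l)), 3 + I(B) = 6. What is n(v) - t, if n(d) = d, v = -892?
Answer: -1918 + 36*I*√7 ≈ -1918.0 + 95.247*I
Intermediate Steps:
I(B) = 3 (I(B) = -3 + 6 = 3)
H(l) = √(3 + l) (H(l) = √(l + 3) = √(3 + l))
t = 1026 - 36*I*√7 (t = 1026 - 18*√(3 - 31) = 1026 - 36*I*√7 ≈ 1026.0 - 95.247*I)
n(v) - t = -892 - (1026 - 36*I*√7) = -892 + (-1026 + 36*I*√7) = -1918 + 36*I*√7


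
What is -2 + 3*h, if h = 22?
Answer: 64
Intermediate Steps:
-2 + 3*h = -2 + 3*22 = -2 + 66 = 64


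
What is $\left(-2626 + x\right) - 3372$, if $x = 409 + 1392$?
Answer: $-4197$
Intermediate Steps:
$x = 1801$
$\left(-2626 + x\right) - 3372 = \left(-2626 + 1801\right) - 3372 = -825 - 3372 = -4197$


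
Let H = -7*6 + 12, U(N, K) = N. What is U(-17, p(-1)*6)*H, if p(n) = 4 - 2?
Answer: 510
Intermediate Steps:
p(n) = 2
H = -30 (H = -42 + 12 = -30)
U(-17, p(-1)*6)*H = -17*(-30) = 510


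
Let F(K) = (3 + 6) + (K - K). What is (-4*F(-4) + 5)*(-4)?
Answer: 124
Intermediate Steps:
F(K) = 9 (F(K) = 9 + 0 = 9)
(-4*F(-4) + 5)*(-4) = (-4*9 + 5)*(-4) = (-36 + 5)*(-4) = -31*(-4) = 124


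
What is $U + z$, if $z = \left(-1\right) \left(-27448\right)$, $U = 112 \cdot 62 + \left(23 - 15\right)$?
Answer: $34400$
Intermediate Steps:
$U = 6952$ ($U = 6944 + \left(23 - 15\right) = 6944 + 8 = 6952$)
$z = 27448$
$U + z = 6952 + 27448 = 34400$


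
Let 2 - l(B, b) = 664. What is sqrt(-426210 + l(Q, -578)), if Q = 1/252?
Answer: 2*I*sqrt(106718) ≈ 653.35*I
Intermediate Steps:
Q = 1/252 (Q = 1*(1/252) = 1/252 ≈ 0.0039683)
l(B, b) = -662 (l(B, b) = 2 - 1*664 = 2 - 664 = -662)
sqrt(-426210 + l(Q, -578)) = sqrt(-426210 - 662) = sqrt(-426872) = 2*I*sqrt(106718)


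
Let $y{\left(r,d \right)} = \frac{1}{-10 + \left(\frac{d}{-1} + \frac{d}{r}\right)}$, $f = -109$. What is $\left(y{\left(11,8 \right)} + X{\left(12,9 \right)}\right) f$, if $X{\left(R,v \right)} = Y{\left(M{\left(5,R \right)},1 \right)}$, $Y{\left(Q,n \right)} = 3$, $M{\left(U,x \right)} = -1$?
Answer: $- \frac{60931}{190} \approx -320.69$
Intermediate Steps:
$X{\left(R,v \right)} = 3$
$y{\left(r,d \right)} = \frac{1}{-10 - d + \frac{d}{r}}$ ($y{\left(r,d \right)} = \frac{1}{-10 + \left(d \left(-1\right) + \frac{d}{r}\right)} = \frac{1}{-10 - \left(d - \frac{d}{r}\right)} = \frac{1}{-10 - d + \frac{d}{r}}$)
$\left(y{\left(11,8 \right)} + X{\left(12,9 \right)}\right) f = \left(\left(-1\right) 11 \frac{1}{\left(-1\right) 8 + 10 \cdot 11 + 8 \cdot 11} + 3\right) \left(-109\right) = \left(\left(-1\right) 11 \frac{1}{-8 + 110 + 88} + 3\right) \left(-109\right) = \left(\left(-1\right) 11 \cdot \frac{1}{190} + 3\right) \left(-109\right) = \left(- \frac{11}{190} + 3\right) \left(-109\right) = \frac{559}{190} \left(-109\right) = - \frac{60931}{190}$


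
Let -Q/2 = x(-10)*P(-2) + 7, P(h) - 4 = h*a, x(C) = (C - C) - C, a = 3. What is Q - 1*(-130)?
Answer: 156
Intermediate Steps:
x(C) = -C (x(C) = 0 - C = -C)
P(h) = 4 + 3*h (P(h) = 4 + h*3 = 4 + 3*h)
Q = 26 (Q = -2*((-1*(-10))*(4 + 3*(-2)) + 7) = -2*(10*(4 - 6) + 7) = -2*(10*(-2) + 7) = -2*(-20 + 7) = -2*(-13) = 26)
Q - 1*(-130) = 26 - 1*(-130) = 26 + 130 = 156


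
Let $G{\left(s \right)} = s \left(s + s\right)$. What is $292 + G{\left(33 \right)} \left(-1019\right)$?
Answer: $-2219090$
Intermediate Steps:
$G{\left(s \right)} = 2 s^{2}$ ($G{\left(s \right)} = s 2 s = 2 s^{2}$)
$292 + G{\left(33 \right)} \left(-1019\right) = 292 + 2 \cdot 33^{2} \left(-1019\right) = 292 + 2 \cdot 1089 \left(-1019\right) = 292 + 2178 \left(-1019\right) = 292 - 2219382 = -2219090$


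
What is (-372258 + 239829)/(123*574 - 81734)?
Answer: 12039/1012 ≈ 11.896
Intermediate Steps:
(-372258 + 239829)/(123*574 - 81734) = -132429/(70602 - 81734) = -132429/(-11132) = -132429*(-1/11132) = 12039/1012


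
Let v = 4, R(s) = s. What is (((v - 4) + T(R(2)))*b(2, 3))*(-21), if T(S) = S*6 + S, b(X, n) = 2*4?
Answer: -2352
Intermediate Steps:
b(X, n) = 8
T(S) = 7*S (T(S) = 6*S + S = 7*S)
(((v - 4) + T(R(2)))*b(2, 3))*(-21) = (((4 - 4) + 7*2)*8)*(-21) = ((0 + 14)*8)*(-21) = (14*8)*(-21) = 112*(-21) = -2352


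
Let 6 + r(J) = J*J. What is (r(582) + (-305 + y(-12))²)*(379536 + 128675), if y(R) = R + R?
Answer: 227149480349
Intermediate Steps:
y(R) = 2*R
r(J) = -6 + J² (r(J) = -6 + J*J = -6 + J²)
(r(582) + (-305 + y(-12))²)*(379536 + 128675) = ((-6 + 582²) + (-305 + 2*(-12))²)*(379536 + 128675) = ((-6 + 338724) + (-305 - 24)²)*508211 = (338718 + (-329)²)*508211 = (338718 + 108241)*508211 = 446959*508211 = 227149480349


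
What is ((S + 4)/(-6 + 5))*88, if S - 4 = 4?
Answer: -1056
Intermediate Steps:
S = 8 (S = 4 + 4 = 8)
((S + 4)/(-6 + 5))*88 = ((8 + 4)/(-6 + 5))*88 = (12/(-1))*88 = (12*(-1))*88 = -12*88 = -1056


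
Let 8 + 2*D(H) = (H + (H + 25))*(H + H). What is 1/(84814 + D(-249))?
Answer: 1/202587 ≈ 4.9361e-6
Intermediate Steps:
D(H) = -4 + H*(25 + 2*H) (D(H) = -4 + ((H + (H + 25))*(H + H))/2 = -4 + ((H + (25 + H))*(2*H))/2 = -4 + ((25 + 2*H)*(2*H))/2 = -4 + (2*H*(25 + 2*H))/2 = -4 + H*(25 + 2*H))
1/(84814 + D(-249)) = 1/(84814 + (-4 + 2*(-249)² + 25*(-249))) = 1/(84814 + (-4 + 2*62001 - 6225)) = 1/(84814 + (-4 + 124002 - 6225)) = 1/(84814 + 117773) = 1/202587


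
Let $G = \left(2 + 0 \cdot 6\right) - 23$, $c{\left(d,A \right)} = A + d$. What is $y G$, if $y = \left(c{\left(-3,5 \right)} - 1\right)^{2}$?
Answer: $-21$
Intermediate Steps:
$G = -21$ ($G = \left(2 + 0\right) - 23 = 2 - 23 = -21$)
$y = 1$ ($y = \left(\left(5 - 3\right) - 1\right)^{2} = \left(2 - 1\right)^{2} = 1^{2} = 1$)
$y G = 1 \left(-21\right) = -21$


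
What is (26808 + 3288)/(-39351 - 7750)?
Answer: -1584/2479 ≈ -0.63897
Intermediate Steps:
(26808 + 3288)/(-39351 - 7750) = 30096/(-47101) = 30096*(-1/47101) = -1584/2479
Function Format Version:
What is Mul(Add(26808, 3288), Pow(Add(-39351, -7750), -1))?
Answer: Rational(-1584, 2479) ≈ -0.63897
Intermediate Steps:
Mul(Add(26808, 3288), Pow(Add(-39351, -7750), -1)) = Mul(30096, Pow(-47101, -1)) = Mul(30096, Rational(-1, 47101)) = Rational(-1584, 2479)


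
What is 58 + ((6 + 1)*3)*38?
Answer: 856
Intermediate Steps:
58 + ((6 + 1)*3)*38 = 58 + (7*3)*38 = 58 + 21*38 = 58 + 798 = 856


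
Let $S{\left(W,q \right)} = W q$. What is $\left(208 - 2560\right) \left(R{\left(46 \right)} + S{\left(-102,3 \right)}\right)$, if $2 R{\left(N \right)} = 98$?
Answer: $604464$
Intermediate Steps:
$R{\left(N \right)} = 49$ ($R{\left(N \right)} = \frac{1}{2} \cdot 98 = 49$)
$\left(208 - 2560\right) \left(R{\left(46 \right)} + S{\left(-102,3 \right)}\right) = \left(208 - 2560\right) \left(49 - 306\right) = - 2352 \left(49 - 306\right) = \left(-2352\right) \left(-257\right) = 604464$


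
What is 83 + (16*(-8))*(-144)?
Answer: 18515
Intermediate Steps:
83 + (16*(-8))*(-144) = 83 - 128*(-144) = 83 + 18432 = 18515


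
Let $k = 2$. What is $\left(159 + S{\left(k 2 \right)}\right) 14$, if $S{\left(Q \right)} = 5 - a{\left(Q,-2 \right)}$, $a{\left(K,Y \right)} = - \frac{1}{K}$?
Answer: $\frac{4599}{2} \approx 2299.5$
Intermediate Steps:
$S{\left(Q \right)} = 5 + \frac{1}{Q}$ ($S{\left(Q \right)} = 5 - - \frac{1}{Q} = 5 + \frac{1}{Q}$)
$\left(159 + S{\left(k 2 \right)}\right) 14 = \left(159 + \left(5 + \frac{1}{2 \cdot 2}\right)\right) 14 = \left(159 + \left(5 + \frac{1}{4}\right)\right) 14 = \left(159 + \frac{21}{4}\right) 14 = \frac{657}{4} \cdot 14 = \frac{4599}{2}$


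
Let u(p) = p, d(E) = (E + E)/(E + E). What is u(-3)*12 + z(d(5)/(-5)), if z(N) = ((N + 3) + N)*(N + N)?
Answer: -926/25 ≈ -37.040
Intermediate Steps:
d(E) = 1 (d(E) = (2*E)/((2*E)) = (2*E)*(1/(2*E)) = 1)
z(N) = 2*N*(3 + 2*N) (z(N) = ((3 + N) + N)*(2*N) = (3 + 2*N)*(2*N) = 2*N*(3 + 2*N))
u(-3)*12 + z(d(5)/(-5)) = -3*12 + 2*(1/(-5))*(3 + 2*(1/(-5))) = -36 + 2*(1*(-1/5))*(3 + 2*(1*(-1/5))) = -36 + 2*(-1/5)*(3 + 2*(-1/5)) = -36 + 2*(-1/5)*(3 - 2/5) = -36 + 2*(-1/5)*(13/5) = -36 - 26/25 = -926/25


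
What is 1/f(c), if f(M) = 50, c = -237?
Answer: 1/50 ≈ 0.020000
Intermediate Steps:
1/f(c) = 1/50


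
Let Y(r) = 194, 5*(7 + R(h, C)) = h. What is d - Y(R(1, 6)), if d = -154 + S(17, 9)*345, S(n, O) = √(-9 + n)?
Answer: -348 + 690*√2 ≈ 627.81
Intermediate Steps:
R(h, C) = -7 + h/5
d = -154 + 690*√2 (d = -154 + √(-9 + 17)*345 = -154 + √8*345 = -154 + (2*√2)*345 = -154 + 690*√2 ≈ 821.81)
d - Y(R(1, 6)) = (-154 + 690*√2) - 1*194 = (-154 + 690*√2) - 194 = -348 + 690*√2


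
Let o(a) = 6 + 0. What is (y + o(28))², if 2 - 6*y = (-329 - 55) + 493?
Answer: 5041/36 ≈ 140.03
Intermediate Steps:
o(a) = 6
y = -107/6 (y = ⅓ - ((-329 - 55) + 493)/6 = ⅓ - (-384 + 493)/6 = ⅓ - ⅙*109 = ⅓ - 109/6 = -107/6 ≈ -17.833)
(y + o(28))² = (-107/6 + 6)² = (-71/6)² = 5041/36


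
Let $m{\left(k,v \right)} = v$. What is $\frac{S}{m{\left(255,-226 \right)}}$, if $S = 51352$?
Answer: $- \frac{25676}{113} \approx -227.22$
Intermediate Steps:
$\frac{S}{m{\left(255,-226 \right)}} = \frac{51352}{-226} = 51352 \left(- \frac{1}{226}\right) = - \frac{25676}{113}$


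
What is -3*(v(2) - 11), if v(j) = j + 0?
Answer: 27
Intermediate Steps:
v(j) = j
-3*(v(2) - 11) = -3*(2 - 11) = -3*(-9) = 27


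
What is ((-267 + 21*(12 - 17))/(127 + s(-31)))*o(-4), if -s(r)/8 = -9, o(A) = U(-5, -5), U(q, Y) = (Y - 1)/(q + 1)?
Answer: -558/199 ≈ -2.8040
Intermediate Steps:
U(q, Y) = (-1 + Y)/(1 + q)
o(A) = 3/2 (o(A) = (-1 - 5)/(1 - 5) = -6/(-4) = -¼*(-6) = 3/2)
s(r) = 72 (s(r) = -8*(-9) = 72)
((-267 + 21*(12 - 17))/(127 + s(-31)))*o(-4) = ((-267 + 21*(12 - 17))/(127 + 72))*(3/2) = ((-267 + 21*(-5))/199)*(3/2) = ((-267 - 105)*(1/199))*(3/2) = -372*1/199*(3/2) = -372/199*3/2 = -558/199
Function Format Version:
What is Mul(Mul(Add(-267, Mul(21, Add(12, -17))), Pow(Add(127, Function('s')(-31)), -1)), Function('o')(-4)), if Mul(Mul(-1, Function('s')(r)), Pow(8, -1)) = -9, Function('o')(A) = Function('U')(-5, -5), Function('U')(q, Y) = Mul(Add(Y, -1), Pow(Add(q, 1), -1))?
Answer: Rational(-558, 199) ≈ -2.8040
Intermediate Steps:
Function('U')(q, Y) = Mul(Pow(Add(1, q), -1), Add(-1, Y)) (Function('U')(q, Y) = Mul(Add(-1, Y), Pow(Add(1, q), -1)) = Mul(Pow(Add(1, q), -1), Add(-1, Y)))
Function('o')(A) = Rational(3, 2) (Function('o')(A) = Mul(Pow(Add(1, -5), -1), Add(-1, -5)) = Mul(Pow(-4, -1), -6) = Mul(Rational(-1, 4), -6) = Rational(3, 2))
Function('s')(r) = 72 (Function('s')(r) = Mul(-8, -9) = 72)
Mul(Mul(Add(-267, Mul(21, Add(12, -17))), Pow(Add(127, Function('s')(-31)), -1)), Function('o')(-4)) = Mul(Mul(Add(-267, Mul(21, Add(12, -17))), Pow(Add(127, 72), -1)), Rational(3, 2)) = Mul(Mul(Add(-267, Mul(21, -5)), Pow(199, -1)), Rational(3, 2)) = Mul(Mul(Add(-267, -105), Rational(1, 199)), Rational(3, 2)) = Mul(Mul(-372, Rational(1, 199)), Rational(3, 2)) = Mul(Rational(-372, 199), Rational(3, 2)) = Rational(-558, 199)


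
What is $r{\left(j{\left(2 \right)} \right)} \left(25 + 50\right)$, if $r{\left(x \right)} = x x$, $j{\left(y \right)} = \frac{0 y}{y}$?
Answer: $0$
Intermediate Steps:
$j{\left(y \right)} = 0$ ($j{\left(y \right)} = \frac{0}{y} = 0$)
$r{\left(x \right)} = x^{2}$
$r{\left(j{\left(2 \right)} \right)} \left(25 + 50\right) = 0^{2} \left(25 + 50\right) = 0 \cdot 75 = 0$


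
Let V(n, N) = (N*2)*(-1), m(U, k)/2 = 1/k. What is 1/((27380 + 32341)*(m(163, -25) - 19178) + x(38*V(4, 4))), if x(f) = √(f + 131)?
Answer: -715833822300/819868897837804871789 - 625*I*√173/819868897837804871789 ≈ -8.7311e-10 - 1.0027e-17*I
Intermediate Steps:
m(U, k) = 2/k
V(n, N) = -2*N (V(n, N) = (2*N)*(-1) = -2*N)
x(f) = √(131 + f)
1/((27380 + 32341)*(m(163, -25) - 19178) + x(38*V(4, 4))) = 1/((27380 + 32341)*(2/(-25) - 19178) + √(131 + 38*(-2*4))) = 1/(59721*(2*(-1/25) - 19178) + √(131 + 38*(-8))) = 1/(59721*(-2/25 - 19178) + √(131 - 304)) = 1/(59721*(-479452/25) + √(-173)) = 1/(-28633352892/25 + I*√173)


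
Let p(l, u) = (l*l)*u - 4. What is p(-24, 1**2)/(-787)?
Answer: -572/787 ≈ -0.72681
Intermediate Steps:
p(l, u) = -4 + u*l**2 (p(l, u) = l**2*u - 4 = u*l**2 - 4 = -4 + u*l**2)
p(-24, 1**2)/(-787) = (-4 + 1**2*(-24)**2)/(-787) = (-4 + 1*576)*(-1/787) = (-4 + 576)*(-1/787) = 572*(-1/787) = -572/787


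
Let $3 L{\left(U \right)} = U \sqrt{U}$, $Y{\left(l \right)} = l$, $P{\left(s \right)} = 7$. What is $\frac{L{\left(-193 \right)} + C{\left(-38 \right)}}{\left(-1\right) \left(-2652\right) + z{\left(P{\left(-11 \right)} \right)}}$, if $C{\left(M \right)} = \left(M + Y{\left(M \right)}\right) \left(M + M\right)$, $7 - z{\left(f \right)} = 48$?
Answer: $\frac{5776}{2611} - \frac{193 i \sqrt{193}}{7833} \approx 2.2122 - 0.3423 i$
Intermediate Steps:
$z{\left(f \right)} = -41$ ($z{\left(f \right)} = 7 - 48 = -41$)
$C{\left(M \right)} = 4 M^{2}$ ($C{\left(M \right)} = \left(M + M\right) \left(M + M\right) = 2 M 2 M = 4 M^{2}$)
$L{\left(U \right)} = \frac{U^{\frac{3}{2}}}{3}$ ($L{\left(U \right)} = \frac{U \sqrt{U}}{3} = \frac{U^{\frac{3}{2}}}{3}$)
$\frac{L{\left(-193 \right)} + C{\left(-38 \right)}}{\left(-1\right) \left(-2652\right) + z{\left(P{\left(-11 \right)} \right)}} = \frac{\frac{\left(-193\right)^{\frac{3}{2}}}{3} + 4 \left(-38\right)^{2}}{\left(-1\right) \left(-2652\right) - 41} = \frac{\frac{\left(-193\right) i \sqrt{193}}{3} + 4 \cdot 1444}{2652 - 41} = \frac{- \frac{193 i \sqrt{193}}{3} + 5776}{2611} = \left(5776 - \frac{193 i \sqrt{193}}{3}\right) \frac{1}{2611} = \frac{5776}{2611} - \frac{193 i \sqrt{193}}{7833}$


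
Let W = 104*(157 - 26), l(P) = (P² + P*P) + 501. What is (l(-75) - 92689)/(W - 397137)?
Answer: 6226/29501 ≈ 0.21104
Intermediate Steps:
l(P) = 501 + 2*P² (l(P) = (P² + P²) + 501 = 2*P² + 501 = 501 + 2*P²)
W = 13624 (W = 104*131 = 13624)
(l(-75) - 92689)/(W - 397137) = ((501 + 2*(-75)²) - 92689)/(13624 - 397137) = ((501 + 2*5625) - 92689)/(-383513) = ((501 + 11250) - 92689)*(-1/383513) = (11751 - 92689)*(-1/383513) = -80938*(-1/383513) = 6226/29501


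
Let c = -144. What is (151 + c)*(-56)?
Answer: -392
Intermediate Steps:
(151 + c)*(-56) = (151 - 144)*(-56) = 7*(-56) = -392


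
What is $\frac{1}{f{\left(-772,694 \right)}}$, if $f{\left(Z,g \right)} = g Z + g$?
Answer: $- \frac{1}{535074} \approx -1.8689 \cdot 10^{-6}$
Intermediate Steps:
$f{\left(Z,g \right)} = g + Z g$ ($f{\left(Z,g \right)} = Z g + g = g + Z g$)
$\frac{1}{f{\left(-772,694 \right)}} = \frac{1}{694 \left(1 - 772\right)} = \frac{1}{694 \left(-771\right)} = \frac{1}{-535074} = - \frac{1}{535074}$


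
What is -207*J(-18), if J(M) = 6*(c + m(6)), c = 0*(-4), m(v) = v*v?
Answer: -44712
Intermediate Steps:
m(v) = v**2
c = 0
J(M) = 216 (J(M) = 6*(0 + 6**2) = 6*(0 + 36) = 6*36 = 216)
-207*J(-18) = -207*216 = -44712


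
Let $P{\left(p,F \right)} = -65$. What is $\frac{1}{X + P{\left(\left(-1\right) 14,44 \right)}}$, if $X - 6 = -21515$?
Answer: $- \frac{1}{21574} \approx -4.6352 \cdot 10^{-5}$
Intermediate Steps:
$X = -21509$ ($X = 6 - 21515 = -21509$)
$\frac{1}{X + P{\left(\left(-1\right) 14,44 \right)}} = \frac{1}{-21509 - 65} = \frac{1}{-21574} = - \frac{1}{21574}$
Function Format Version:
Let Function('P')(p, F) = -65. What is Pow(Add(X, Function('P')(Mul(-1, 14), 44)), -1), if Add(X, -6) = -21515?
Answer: Rational(-1, 21574) ≈ -4.6352e-5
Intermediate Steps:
X = -21509 (X = Add(6, -21515) = -21509)
Pow(Add(X, Function('P')(Mul(-1, 14), 44)), -1) = Pow(Add(-21509, -65), -1) = Pow(-21574, -1) = Rational(-1, 21574)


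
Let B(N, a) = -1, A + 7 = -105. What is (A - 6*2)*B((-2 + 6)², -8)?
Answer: 124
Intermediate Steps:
A = -112 (A = -7 - 105 = -112)
(A - 6*2)*B((-2 + 6)², -8) = (-112 - 6*2)*(-1) = (-112 - 12)*(-1) = -124*(-1) = 124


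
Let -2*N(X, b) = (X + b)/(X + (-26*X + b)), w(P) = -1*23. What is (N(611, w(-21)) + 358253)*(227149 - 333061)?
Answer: -290228254057728/7649 ≈ -3.7943e+10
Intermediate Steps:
w(P) = -23
N(X, b) = -(X + b)/(2*(b - 25*X)) (N(X, b) = -(X + b)/(2*(X + (-26*X + b))) = -(X + b)/(2*(X + (b - 26*X))) = -(X + b)/(2*(b - 25*X)))
(N(611, w(-21)) + 358253)*(227149 - 333061) = ((611 - 23)/(2*(-1*(-23) + 25*611)) + 358253)*(227149 - 333061) = ((½)*588/(23 + 15275) + 358253)*(-105912) = ((½)*588/15298 + 358253)*(-105912) = ((½)*(1/15298)*588 + 358253)*(-105912) = (147/7649 + 358253)*(-105912) = (2740277344/7649)*(-105912) = -290228254057728/7649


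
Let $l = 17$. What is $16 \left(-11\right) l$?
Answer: $-2992$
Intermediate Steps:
$16 \left(-11\right) l = 16 \left(-11\right) 17 = \left(-176\right) 17 = -2992$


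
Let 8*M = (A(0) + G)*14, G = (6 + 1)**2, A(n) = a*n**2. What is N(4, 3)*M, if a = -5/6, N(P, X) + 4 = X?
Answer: -343/4 ≈ -85.750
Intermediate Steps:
N(P, X) = -4 + X
a = -5/6 (a = -5*1/6 = -5/6 ≈ -0.83333)
A(n) = -5*n**2/6
G = 49 (G = 7**2 = 49)
M = 343/4 (M = ((-5/6*0**2 + 49)*14)/8 = ((-5/6*0 + 49)*14)/8 = ((0 + 49)*14)/8 = (49*14)/8 = (1/8)*686 = 343/4 ≈ 85.750)
N(4, 3)*M = (-4 + 3)*(343/4) = -1*343/4 = -343/4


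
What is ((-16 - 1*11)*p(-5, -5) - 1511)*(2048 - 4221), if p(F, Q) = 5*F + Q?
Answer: 1523273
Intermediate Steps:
p(F, Q) = Q + 5*F
((-16 - 1*11)*p(-5, -5) - 1511)*(2048 - 4221) = ((-16 - 1*11)*(-5 + 5*(-5)) - 1511)*(2048 - 4221) = ((-16 - 11)*(-5 - 25) - 1511)*(-2173) = (-27*(-30) - 1511)*(-2173) = (810 - 1511)*(-2173) = -701*(-2173) = 1523273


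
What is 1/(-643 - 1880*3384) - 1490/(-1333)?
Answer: 12721368347/11380930056 ≈ 1.1178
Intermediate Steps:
1/(-643 - 1880*3384) - 1490/(-1333) = (1/3384)/(-2523) - 1490*(-1/1333) = -1/2523*1/3384 + 1490/1333 = -1/8537832 + 1490/1333 = 12721368347/11380930056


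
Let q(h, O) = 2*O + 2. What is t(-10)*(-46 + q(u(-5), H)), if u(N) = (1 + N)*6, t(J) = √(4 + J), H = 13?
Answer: -18*I*√6 ≈ -44.091*I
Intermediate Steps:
u(N) = 6 + 6*N
q(h, O) = 2 + 2*O
t(-10)*(-46 + q(u(-5), H)) = √(4 - 10)*(-46 + (2 + 2*13)) = √(-6)*(-46 + (2 + 26)) = (I*√6)*(-46 + 28) = (I*√6)*(-18) = -18*I*√6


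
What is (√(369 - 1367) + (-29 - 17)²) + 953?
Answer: 3069 + I*√998 ≈ 3069.0 + 31.591*I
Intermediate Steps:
(√(369 - 1367) + (-29 - 17)²) + 953 = (√(-998) + (-46)²) + 953 = (I*√998 + 2116) + 953 = (2116 + I*√998) + 953 = 3069 + I*√998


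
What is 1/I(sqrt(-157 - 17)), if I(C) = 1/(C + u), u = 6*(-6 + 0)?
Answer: -36 + I*sqrt(174) ≈ -36.0 + 13.191*I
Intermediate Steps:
u = -36 (u = 6*(-6) = -36)
I(C) = 1/(-36 + C) (I(C) = 1/(C - 36) = 1/(-36 + C))
1/I(sqrt(-157 - 17)) = 1/(1/(-36 + sqrt(-157 - 17))) = 1/(1/(-36 + sqrt(-174))) = 1/(1/(-36 + I*sqrt(174))) = -36 + I*sqrt(174)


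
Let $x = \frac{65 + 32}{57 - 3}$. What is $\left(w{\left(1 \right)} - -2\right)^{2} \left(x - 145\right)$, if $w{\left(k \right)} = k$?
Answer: $- \frac{7733}{6} \approx -1288.8$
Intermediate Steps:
$x = \frac{97}{54} \approx 1.7963$
$\left(w{\left(1 \right)} - -2\right)^{2} \left(x - 145\right) = \left(1 - -2\right)^{2} \left(\frac{97}{54} - 145\right) = \left(1 + \left(-3 + 5\right)\right)^{2} \left(- \frac{7733}{54}\right) = \left(1 + 2\right)^{2} \left(- \frac{7733}{54}\right) = 3^{2} \left(- \frac{7733}{54}\right) = 9 \left(- \frac{7733}{54}\right) = - \frac{7733}{6}$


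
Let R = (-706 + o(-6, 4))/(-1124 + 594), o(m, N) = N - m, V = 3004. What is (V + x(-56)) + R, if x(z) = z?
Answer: 781568/265 ≈ 2949.3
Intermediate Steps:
R = 348/265 (R = (-706 + (4 - 1*(-6)))/(-1124 + 594) = (-706 + (4 + 6))/(-530) = (-706 + 10)*(-1/530) = -696*(-1/530) = 348/265 ≈ 1.3132)
(V + x(-56)) + R = (3004 - 56) + 348/265 = 2948 + 348/265 = 781568/265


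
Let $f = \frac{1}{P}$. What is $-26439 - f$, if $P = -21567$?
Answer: $- \frac{570209912}{21567} \approx -26439.0$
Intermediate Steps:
$f = - \frac{1}{21567}$ ($f = \frac{1}{-21567} = - \frac{1}{21567} \approx -4.6367 \cdot 10^{-5}$)
$-26439 - f = -26439 - - \frac{1}{21567} = -26439 + \frac{1}{21567} = - \frac{570209912}{21567}$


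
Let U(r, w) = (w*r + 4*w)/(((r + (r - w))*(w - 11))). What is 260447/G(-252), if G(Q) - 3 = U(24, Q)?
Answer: 1712439025/20313 ≈ 84303.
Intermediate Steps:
U(r, w) = (4*w + r*w)/((-11 + w)*(-w + 2*r)) (U(r, w) = (r*w + 4*w)/(((-w + 2*r)*(-11 + w))) = (4*w + r*w)/(((-11 + w)*(-w + 2*r))) = (4*w + r*w)*(1/((-11 + w)*(-w + 2*r))) = (4*w + r*w)/((-11 + w)*(-w + 2*r)))
G(Q) = 3 + 28*Q/(-528 - Q**2 + 59*Q) (G(Q) = 3 + Q*(4 + 24)/(-Q**2 - 22*24 + 11*Q + 2*24*Q) = 3 + Q*28/(-Q**2 - 528 + 11*Q + 48*Q) = 3 + Q*28/(-528 - Q**2 + 59*Q) = 3 + 28*Q/(-528 - Q**2 + 59*Q))
260447/G(-252) = 260447/(((1584 - 205*(-252) + 3*(-252)**2)/(528 + (-252)**2 - 59*(-252)))) = 260447/(((1584 + 51660 + 3*63504)/(528 + 63504 + 14868))) = 260447/(((1584 + 51660 + 190512)/78900)) = 260447/(((1/78900)*243756)) = 260447/(20313/6575) = 260447*(6575/20313) = 1712439025/20313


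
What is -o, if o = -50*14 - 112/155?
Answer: 108612/155 ≈ 700.72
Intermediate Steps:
o = -108612/155 (o = -700 - 112*1/155 = -700 - 112/155 = -108612/155 ≈ -700.72)
-o = -1*(-108612/155) = 108612/155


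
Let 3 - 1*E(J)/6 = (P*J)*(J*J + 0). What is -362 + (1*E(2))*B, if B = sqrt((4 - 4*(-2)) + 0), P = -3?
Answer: -362 + 324*sqrt(3) ≈ 199.18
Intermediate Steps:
E(J) = 18 + 18*J**3 (E(J) = 18 - 6*(-3*J)*(J*J + 0) = 18 - 6*(-3*J)*(J**2 + 0) = 18 - 6*(-3*J)*J**2 = 18 - (-18)*J**3 = 18 + 18*J**3)
B = 2*sqrt(3) (B = sqrt((4 + 8) + 0) = sqrt(12 + 0) = sqrt(12) = 2*sqrt(3) ≈ 3.4641)
-362 + (1*E(2))*B = -362 + (1*(18 + 18*2**3))*(2*sqrt(3)) = -362 + (1*(18 + 18*8))*(2*sqrt(3)) = -362 + (1*(18 + 144))*(2*sqrt(3)) = -362 + (1*162)*(2*sqrt(3)) = -362 + 162*(2*sqrt(3)) = -362 + 324*sqrt(3)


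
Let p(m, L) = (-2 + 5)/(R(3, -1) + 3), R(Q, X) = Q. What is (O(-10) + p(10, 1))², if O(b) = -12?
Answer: 529/4 ≈ 132.25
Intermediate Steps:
p(m, L) = ½ (p(m, L) = (-2 + 5)/(3 + 3) = 3/6 = 3*(⅙) = ½)
(O(-10) + p(10, 1))² = (-12 + ½)² = (-23/2)² = 529/4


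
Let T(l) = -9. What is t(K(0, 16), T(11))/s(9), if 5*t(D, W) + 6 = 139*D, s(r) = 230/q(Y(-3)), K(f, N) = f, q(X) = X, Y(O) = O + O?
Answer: 18/575 ≈ 0.031304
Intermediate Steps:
Y(O) = 2*O
s(r) = -115/3 (s(r) = 230/((2*(-3))) = 230/(-6) = 230*(-1/6) = -115/3)
t(D, W) = -6/5 + 139*D/5 (t(D, W) = -6/5 + (139*D)/5 = -6/5 + 139*D/5)
t(K(0, 16), T(11))/s(9) = (-6/5 + (139/5)*0)/(-115/3) = (-6/5 + 0)*(-3/115) = -6/5*(-3/115) = 18/575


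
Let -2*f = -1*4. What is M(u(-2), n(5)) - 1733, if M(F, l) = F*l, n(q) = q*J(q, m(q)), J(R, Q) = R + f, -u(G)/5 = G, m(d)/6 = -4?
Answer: -1383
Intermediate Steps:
m(d) = -24 (m(d) = 6*(-4) = -24)
f = 2 (f = -(-1)*4/2 = -½*(-4) = 2)
u(G) = -5*G
J(R, Q) = 2 + R (J(R, Q) = R + 2 = 2 + R)
n(q) = q*(2 + q)
M(u(-2), n(5)) - 1733 = (-5*(-2))*(5*(2 + 5)) - 1733 = 10*(5*7) - 1733 = 10*35 - 1733 = 350 - 1733 = -1383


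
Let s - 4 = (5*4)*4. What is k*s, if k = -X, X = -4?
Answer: 336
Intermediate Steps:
k = 4 (k = -1*(-4) = 4)
s = 84 (s = 4 + (5*4)*4 = 4 + 20*4 = 4 + 80 = 84)
k*s = 4*84 = 336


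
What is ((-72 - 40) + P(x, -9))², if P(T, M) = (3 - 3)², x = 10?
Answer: 12544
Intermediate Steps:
P(T, M) = 0 (P(T, M) = 0² = 0)
((-72 - 40) + P(x, -9))² = ((-72 - 40) + 0)² = (-112 + 0)² = (-112)² = 12544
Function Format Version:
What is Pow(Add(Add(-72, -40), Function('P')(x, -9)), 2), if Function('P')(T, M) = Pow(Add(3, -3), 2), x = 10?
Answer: 12544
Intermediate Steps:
Function('P')(T, M) = 0 (Function('P')(T, M) = Pow(0, 2) = 0)
Pow(Add(Add(-72, -40), Function('P')(x, -9)), 2) = Pow(Add(Add(-72, -40), 0), 2) = Pow(Add(-112, 0), 2) = Pow(-112, 2) = 12544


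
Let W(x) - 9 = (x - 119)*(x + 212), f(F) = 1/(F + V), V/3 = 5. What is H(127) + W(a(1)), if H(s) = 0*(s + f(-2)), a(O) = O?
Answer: -25125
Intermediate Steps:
V = 15 (V = 3*5 = 15)
f(F) = 1/(15 + F) (f(F) = 1/(F + 15) = 1/(15 + F))
H(s) = 0 (H(s) = 0*(s + 1/(15 - 2)) = 0*(s + 1/13) = 0*(1/13 + s) = 0)
W(x) = 9 + (-119 + x)*(212 + x) (W(x) = 9 + (x - 119)*(x + 212) = 9 + (-119 + x)*(212 + x))
H(127) + W(a(1)) = 0 + (-25219 + 1² + 93*1) = 0 + (-25219 + 1 + 93) = 0 - 25125 = -25125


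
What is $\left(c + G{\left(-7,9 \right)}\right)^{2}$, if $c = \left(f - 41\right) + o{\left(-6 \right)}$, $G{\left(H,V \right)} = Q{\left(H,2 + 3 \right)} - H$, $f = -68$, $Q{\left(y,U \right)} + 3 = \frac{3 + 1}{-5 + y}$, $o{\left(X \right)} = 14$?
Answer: $\frac{75076}{9} \approx 8341.8$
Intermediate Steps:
$Q{\left(y,U \right)} = -3 + \frac{4}{-5 + y}$ ($Q{\left(y,U \right)} = -3 + \frac{3 + 1}{-5 + y} = -3 + \frac{4}{-5 + y}$)
$G{\left(H,V \right)} = - H + \frac{19 - 3 H}{-5 + H}$ ($G{\left(H,V \right)} = \frac{19 - 3 H}{-5 + H} - H = - H + \frac{19 - 3 H}{-5 + H}$)
$c = -95$ ($c = \left(-68 - 41\right) + 14 = -109 + 14 = -95$)
$\left(c + G{\left(-7,9 \right)}\right)^{2} = \left(-95 + \frac{19 - \left(-7\right)^{2} + 2 \left(-7\right)}{-5 - 7}\right)^{2} = \left(-95 + \frac{19 - 49 - 14}{-12}\right)^{2} = \left(-95 - \frac{19 - 49 - 14}{12}\right)^{2} = \left(-95 - - \frac{11}{3}\right)^{2} = \left(-95 + \frac{11}{3}\right)^{2} = \left(- \frac{274}{3}\right)^{2} = \frac{75076}{9}$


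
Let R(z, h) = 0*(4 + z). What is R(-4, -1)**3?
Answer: 0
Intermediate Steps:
R(z, h) = 0
R(-4, -1)**3 = 0**3 = 0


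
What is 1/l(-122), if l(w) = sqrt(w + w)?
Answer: -I*sqrt(61)/122 ≈ -0.064018*I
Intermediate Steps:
l(w) = sqrt(2)*sqrt(w) (l(w) = sqrt(2*w) = sqrt(2)*sqrt(w))
1/l(-122) = 1/(sqrt(2)*sqrt(-122)) = 1/(sqrt(2)*(I*sqrt(122))) = 1/(2*I*sqrt(61)) = -I*sqrt(61)/122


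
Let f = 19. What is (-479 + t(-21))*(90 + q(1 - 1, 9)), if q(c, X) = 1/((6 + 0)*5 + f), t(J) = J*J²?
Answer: -42963140/49 ≈ -8.7680e+5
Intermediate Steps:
t(J) = J³
q(c, X) = 1/49 (q(c, X) = 1/((6 + 0)*5 + 19) = 1/(6*5 + 19) = 1/(30 + 19) = 1/49)
(-479 + t(-21))*(90 + q(1 - 1, 9)) = (-479 + (-21)³)*(90 + 1/49) = (-479 - 9261)*(4411/49) = -9740*4411/49 = -42963140/49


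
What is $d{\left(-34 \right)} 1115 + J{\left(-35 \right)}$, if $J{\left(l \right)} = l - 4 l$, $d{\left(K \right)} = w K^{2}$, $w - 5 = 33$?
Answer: $48979825$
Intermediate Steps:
$w = 38$ ($w = 5 + 33 = 38$)
$d{\left(K \right)} = 38 K^{2}$
$J{\left(l \right)} = - 3 l$
$d{\left(-34 \right)} 1115 + J{\left(-35 \right)} = 38 \left(-34\right)^{2} \cdot 1115 - -105 = 38 \cdot 1156 \cdot 1115 + 105 = 43928 \cdot 1115 + 105 = 48979720 + 105 = 48979825$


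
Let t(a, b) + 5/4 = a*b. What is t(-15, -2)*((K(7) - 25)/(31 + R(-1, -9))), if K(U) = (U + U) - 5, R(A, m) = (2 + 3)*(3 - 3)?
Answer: -460/31 ≈ -14.839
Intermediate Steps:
t(a, b) = -5/4 + a*b
R(A, m) = 0 (R(A, m) = 5*0 = 0)
K(U) = -5 + 2*U (K(U) = 2*U - 5 = -5 + 2*U)
t(-15, -2)*((K(7) - 25)/(31 + R(-1, -9))) = (-5/4 - 15*(-2))*(((-5 + 2*7) - 25)/(31 + 0)) = (-5/4 + 30)*(((-5 + 14) - 25)/31) = 115*((9 - 25)*(1/31))/4 = 115*(-16*1/31)/4 = (115/4)*(-16/31) = -460/31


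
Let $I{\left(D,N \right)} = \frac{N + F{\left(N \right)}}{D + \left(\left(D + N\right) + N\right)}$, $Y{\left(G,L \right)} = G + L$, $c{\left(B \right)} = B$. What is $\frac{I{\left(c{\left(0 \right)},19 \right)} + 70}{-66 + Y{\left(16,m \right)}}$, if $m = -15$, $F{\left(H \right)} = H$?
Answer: $- \frac{71}{65} \approx -1.0923$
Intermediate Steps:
$I{\left(D,N \right)} = \frac{2 N}{2 D + 2 N}$ ($I{\left(D,N \right)} = \frac{N + N}{D + \left(\left(D + N\right) + N\right)} = \frac{2 N}{D + \left(D + 2 N\right)} = \frac{2 N}{2 D + 2 N}$)
$\frac{I{\left(c{\left(0 \right)},19 \right)} + 70}{-66 + Y{\left(16,m \right)}} = \frac{\frac{19}{0 + 19} + 70}{-66 + \left(16 - 15\right)} = \frac{\frac{19}{19} + 70}{-66 + 1} = \frac{19 \cdot \frac{1}{19} + 70}{-65} = \left(1 + 70\right) \left(- \frac{1}{65}\right) = 71 \left(- \frac{1}{65}\right) = - \frac{71}{65}$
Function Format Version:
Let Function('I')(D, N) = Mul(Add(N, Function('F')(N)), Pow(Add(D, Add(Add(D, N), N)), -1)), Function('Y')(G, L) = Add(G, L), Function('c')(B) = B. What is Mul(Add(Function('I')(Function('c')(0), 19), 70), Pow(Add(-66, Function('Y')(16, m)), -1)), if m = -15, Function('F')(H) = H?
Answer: Rational(-71, 65) ≈ -1.0923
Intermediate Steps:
Function('I')(D, N) = Mul(2, N, Pow(Add(Mul(2, D), Mul(2, N)), -1)) (Function('I')(D, N) = Mul(Add(N, N), Pow(Add(D, Add(Add(D, N), N)), -1)) = Mul(Mul(2, N), Pow(Add(D, Add(D, Mul(2, N))), -1)) = Mul(Mul(2, N), Pow(Add(Mul(2, D), Mul(2, N)), -1)) = Mul(2, N, Pow(Add(Mul(2, D), Mul(2, N)), -1)))
Mul(Add(Function('I')(Function('c')(0), 19), 70), Pow(Add(-66, Function('Y')(16, m)), -1)) = Mul(Add(Mul(19, Pow(Add(0, 19), -1)), 70), Pow(Add(-66, Add(16, -15)), -1)) = Mul(Add(Mul(19, Pow(19, -1)), 70), Pow(Add(-66, 1), -1)) = Mul(Add(Mul(19, Rational(1, 19)), 70), Pow(-65, -1)) = Mul(Add(1, 70), Rational(-1, 65)) = Mul(71, Rational(-1, 65)) = Rational(-71, 65)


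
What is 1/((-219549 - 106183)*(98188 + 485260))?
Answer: -1/190047683936 ≈ -5.2618e-12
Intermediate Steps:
1/((-219549 - 106183)*(98188 + 485260)) = 1/(-325732*583448) = 1/(-190047683936) = -1/190047683936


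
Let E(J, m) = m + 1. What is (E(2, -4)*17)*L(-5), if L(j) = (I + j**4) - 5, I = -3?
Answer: -31467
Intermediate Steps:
E(J, m) = 1 + m
L(j) = -8 + j**4 (L(j) = (-3 + j**4) - 5 = -8 + j**4)
(E(2, -4)*17)*L(-5) = ((1 - 4)*17)*(-8 + (-5)**4) = (-3*17)*(-8 + 625) = -51*617 = -31467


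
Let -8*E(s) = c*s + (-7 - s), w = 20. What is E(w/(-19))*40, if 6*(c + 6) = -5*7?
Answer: -1855/57 ≈ -32.544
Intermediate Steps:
c = -71/6 (c = -6 + (-5*7)/6 = -6 + (-1*35)/6 = -6 + (⅙)*(-35) = -6 - 35/6 = -71/6 ≈ -11.833)
E(s) = 7/8 + 77*s/48 (E(s) = -(-71*s/6 + (-7 - s))/8 = -(-7 - 77*s/6)/8 = 7/8 + 77*s/48)
E(w/(-19))*40 = (7/8 + 77*(20/(-19))/48)*40 = (7/8 + 77*(20*(-1/19))/48)*40 = (7/8 + (77/48)*(-20/19))*40 = (7/8 - 385/228)*40 = -371/456*40 = -1855/57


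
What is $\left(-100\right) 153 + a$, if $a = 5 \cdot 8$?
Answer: $-15260$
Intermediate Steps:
$a = 40$
$\left(-100\right) 153 + a = \left(-100\right) 153 + 40 = -15300 + 40 = -15260$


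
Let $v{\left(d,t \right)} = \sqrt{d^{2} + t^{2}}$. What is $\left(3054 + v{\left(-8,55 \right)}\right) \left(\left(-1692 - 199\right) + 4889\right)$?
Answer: $9155892 + 2998 \sqrt{3089} \approx 9.3225 \cdot 10^{6}$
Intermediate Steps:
$\left(3054 + v{\left(-8,55 \right)}\right) \left(\left(-1692 - 199\right) + 4889\right) = \left(3054 + \sqrt{\left(-8\right)^{2} + 55^{2}}\right) \left(\left(-1692 - 199\right) + 4889\right) = \left(3054 + \sqrt{64 + 3025}\right) \left(\left(-1692 - 199\right) + 4889\right) = \left(3054 + \sqrt{3089}\right) \left(-1891 + 4889\right) = \left(3054 + \sqrt{3089}\right) 2998 = 9155892 + 2998 \sqrt{3089}$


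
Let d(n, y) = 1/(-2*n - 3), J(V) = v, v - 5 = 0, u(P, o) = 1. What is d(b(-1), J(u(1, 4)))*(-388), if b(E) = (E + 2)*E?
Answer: 388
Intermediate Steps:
v = 5 (v = 5 + 0 = 5)
J(V) = 5
b(E) = E*(2 + E) (b(E) = (2 + E)*E = E*(2 + E))
d(n, y) = 1/(-3 - 2*n)
d(b(-1), J(u(1, 4)))*(-388) = -1/(3 + 2*(-(2 - 1)))*(-388) = -1/(3 + 2*(-1*1))*(-388) = -1/(3 + 2*(-1))*(-388) = -1/(3 - 2)*(-388) = -1/1*(-388) = -1*1*(-388) = -1*(-388) = 388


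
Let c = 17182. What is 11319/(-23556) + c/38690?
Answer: -5532153/151896940 ≈ -0.036420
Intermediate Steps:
11319/(-23556) + c/38690 = 11319/(-23556) + 17182/38690 = 11319*(-1/23556) + 17182*(1/38690) = -3773/7852 + 8591/19345 = -5532153/151896940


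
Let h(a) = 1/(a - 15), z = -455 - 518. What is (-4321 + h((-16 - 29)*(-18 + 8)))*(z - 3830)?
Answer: 3009294034/145 ≈ 2.0754e+7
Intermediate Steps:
z = -973
h(a) = 1/(-15 + a)
(-4321 + h((-16 - 29)*(-18 + 8)))*(z - 3830) = (-4321 + 1/(-15 + (-16 - 29)*(-18 + 8)))*(-973 - 3830) = (-4321 + 1/(-15 - 45*(-10)))*(-4803) = (-4321 + 1/(-15 + 450))*(-4803) = (-4321 + 1/435)*(-4803) = -1879634/435*(-4803) = 3009294034/145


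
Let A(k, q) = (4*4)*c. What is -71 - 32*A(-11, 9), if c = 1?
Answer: -583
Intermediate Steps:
A(k, q) = 16 (A(k, q) = (4*4)*1 = 16*1 = 16)
-71 - 32*A(-11, 9) = -71 - 32*16 = -71 - 512 = -583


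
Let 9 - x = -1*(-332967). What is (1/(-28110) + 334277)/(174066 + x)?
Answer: -9396526469/4466454120 ≈ -2.1038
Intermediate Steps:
x = -332958 (x = 9 - (-1)*(-332967) = 9 - 1*332967 = 9 - 332967 = -332958)
(1/(-28110) + 334277)/(174066 + x) = (1/(-28110) + 334277)/(174066 - 332958) = (-1/28110 + 334277)/(-158892) = (9396526469/28110)*(-1/158892) = -9396526469/4466454120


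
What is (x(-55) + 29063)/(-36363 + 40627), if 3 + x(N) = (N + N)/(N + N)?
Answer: 29061/4264 ≈ 6.8154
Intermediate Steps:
x(N) = -2 (x(N) = -3 + (N + N)/(N + N) = -3 + (2*N)/((2*N)) = -3 + (2*N)*(1/(2*N)) = -3 + 1 = -2)
(x(-55) + 29063)/(-36363 + 40627) = (-2 + 29063)/(-36363 + 40627) = 29061/4264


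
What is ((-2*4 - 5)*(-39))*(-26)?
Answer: -13182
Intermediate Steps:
((-2*4 - 5)*(-39))*(-26) = ((-8 - 5)*(-39))*(-26) = -13*(-39)*(-26) = 507*(-26) = -13182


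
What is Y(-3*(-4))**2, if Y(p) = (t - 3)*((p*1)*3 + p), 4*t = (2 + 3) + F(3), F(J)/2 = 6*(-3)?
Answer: 266256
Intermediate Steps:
F(J) = -36 (F(J) = 2*(6*(-3)) = 2*(-18) = -36)
t = -31/4 (t = ((2 + 3) - 36)/4 = (5 - 36)/4 = (1/4)*(-31) = -31/4 ≈ -7.7500)
Y(p) = -43*p (Y(p) = (-31/4 - 3)*((p*1)*3 + p) = -43*(p*3 + p)/4 = -43*(3*p + p)/4 = -43*p)
Y(-3*(-4))**2 = (-(-129)*(-4))**2 = (-43*12)**2 = (-516)**2 = 266256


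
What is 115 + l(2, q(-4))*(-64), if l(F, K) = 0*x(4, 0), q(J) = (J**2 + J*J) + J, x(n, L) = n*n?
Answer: 115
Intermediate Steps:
x(n, L) = n**2
q(J) = J + 2*J**2 (q(J) = (J**2 + J**2) + J = 2*J**2 + J = J + 2*J**2)
l(F, K) = 0 (l(F, K) = 0*4**2 = 0*16 = 0)
115 + l(2, q(-4))*(-64) = 115 + 0*(-64) = 115 + 0 = 115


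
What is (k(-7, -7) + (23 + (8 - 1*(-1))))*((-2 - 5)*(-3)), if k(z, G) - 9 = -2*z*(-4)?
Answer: -315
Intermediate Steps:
k(z, G) = 9 + 8*z (k(z, G) = 9 - 2*z*(-4) = 9 - (-8)*z = 9 + 8*z)
(k(-7, -7) + (23 + (8 - 1*(-1))))*((-2 - 5)*(-3)) = ((9 + 8*(-7)) + (23 + (8 - 1*(-1))))*((-2 - 5)*(-3)) = ((9 - 56) + (23 + (8 + 1)))*(-7*(-3)) = (-47 + (23 + 9))*21 = (-47 + 32)*21 = -15*21 = -315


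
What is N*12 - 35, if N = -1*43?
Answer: -551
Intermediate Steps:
N = -43
N*12 - 35 = -43*12 - 35 = -516 - 35 = -551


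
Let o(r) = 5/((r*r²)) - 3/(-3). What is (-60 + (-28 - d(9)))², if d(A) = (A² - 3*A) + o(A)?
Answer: 10868479504/531441 ≈ 20451.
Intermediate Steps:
o(r) = 1 + 5/r³ (o(r) = 5/(r³) - 3*(-⅓) = 5/r³ + 1 = 1 + 5/r³)
d(A) = 1 + A² - 3*A + 5/A³ (d(A) = (A² - 3*A) + (1 + 5/A³) = 1 + A² - 3*A + 5/A³)
(-60 + (-28 - d(9)))² = (-60 + (-28 - (1 + 9² - 3*9 + 5/9³)))² = (-60 + (-28 - (1 + 81 - 27 + 5*(1/729))))² = (-60 + (-28 - (1 + 81 - 27 + 5/729)))² = (-60 + (-28 - 1*40100/729))² = (-60 + (-28 - 40100/729))² = (-60 - 60512/729)² = (-104252/729)² = 10868479504/531441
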